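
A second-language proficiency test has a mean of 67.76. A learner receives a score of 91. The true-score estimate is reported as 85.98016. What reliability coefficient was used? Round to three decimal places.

0.784

T̂ = ρX + (1 − ρ)μ  ⇒  T̂ − μ = ρ(X − μ)
ρ = (T̂ − μ)/(X − μ) = (85.98016 − 67.76) / (91 − 67.76) = 18.22016 / 23.24 = 0.78400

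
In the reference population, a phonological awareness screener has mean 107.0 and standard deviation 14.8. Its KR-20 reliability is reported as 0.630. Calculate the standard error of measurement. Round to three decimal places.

SEM = SD · √(1 − ρ) = 14.8 × √0.370 = 14.8 × 0.6083 = 9.0025

9.002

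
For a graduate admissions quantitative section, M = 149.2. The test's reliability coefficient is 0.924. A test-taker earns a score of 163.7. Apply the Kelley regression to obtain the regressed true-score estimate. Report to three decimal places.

162.598

T̂ = ρX + (1 − ρ)μ
  = 0.924 × 163.7 + 0.076 × 149.2
  = 151.2588 + 11.3392
  = 162.5980
  ≈ 162.598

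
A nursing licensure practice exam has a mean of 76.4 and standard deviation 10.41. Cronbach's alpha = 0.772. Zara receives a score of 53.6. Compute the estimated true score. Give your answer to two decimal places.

58.80

T̂ = 0.772(53.6) + 0.228(76.4) = 41.3792 + 17.4192 = 58.798 → 58.80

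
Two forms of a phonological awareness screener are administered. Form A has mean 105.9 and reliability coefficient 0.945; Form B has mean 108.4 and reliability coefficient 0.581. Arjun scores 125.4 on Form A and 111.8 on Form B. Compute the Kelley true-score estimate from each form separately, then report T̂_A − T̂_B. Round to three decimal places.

13.952

T̂_A = 0.945(125.4) + 0.055(105.9) = 124.32750
T̂_B = 0.581(111.8) + 0.419(108.4) = 110.37540
T̂_A − T̂_B = 13.95210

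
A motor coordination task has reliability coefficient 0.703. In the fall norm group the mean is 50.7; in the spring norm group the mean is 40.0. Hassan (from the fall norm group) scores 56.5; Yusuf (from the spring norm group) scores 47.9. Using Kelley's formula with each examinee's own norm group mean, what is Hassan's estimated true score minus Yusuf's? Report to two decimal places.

9.22

T̂_Hassan = 0.703(56.5) + 0.297(50.7) = 54.7774
T̂_Yusuf = 0.703(47.9) + 0.297(40.0) = 45.5537
Difference = 54.7774 − 45.5537 = 9.2237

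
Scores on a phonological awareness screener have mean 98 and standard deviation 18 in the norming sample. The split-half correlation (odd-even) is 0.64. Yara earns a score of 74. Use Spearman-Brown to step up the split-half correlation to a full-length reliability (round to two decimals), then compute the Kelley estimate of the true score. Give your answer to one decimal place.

79.3

Spearman-Brown: ρ = 2r/(1 + r) = 2(0.64)/(1 + 0.64) = 1.280/1.64 = 0.7805 → 0.78
T̂ = 0.78(74) + 0.22(98) = 57.72 + 21.56 = 79.28 → 79.3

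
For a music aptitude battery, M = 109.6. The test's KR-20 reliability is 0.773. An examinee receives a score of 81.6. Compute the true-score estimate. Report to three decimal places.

T̂ = 0.773(81.6) + 0.227(109.6) = 63.0768 + 24.8792 = 87.9560 → 87.956

87.956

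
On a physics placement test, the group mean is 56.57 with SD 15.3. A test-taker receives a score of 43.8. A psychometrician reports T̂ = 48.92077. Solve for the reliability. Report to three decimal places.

T̂ = ρX + (1 − ρ)μ  ⇒  T̂ − μ = ρ(X − μ)
ρ = (T̂ − μ)/(X − μ) = (48.92077 − 56.57) / (43.8 − 56.57) = -7.64923 / -12.77 = 0.59900

0.599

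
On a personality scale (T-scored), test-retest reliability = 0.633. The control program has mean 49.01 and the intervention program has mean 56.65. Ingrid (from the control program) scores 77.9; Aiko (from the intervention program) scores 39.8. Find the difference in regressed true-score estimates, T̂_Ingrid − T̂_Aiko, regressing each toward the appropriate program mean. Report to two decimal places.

21.31

T̂_Ingrid = 0.633(77.9) + 0.367(49.01) = 67.2974
T̂_Aiko = 0.633(39.8) + 0.367(56.65) = 45.9839
Difference = 67.2974 − 45.9839 = 21.3134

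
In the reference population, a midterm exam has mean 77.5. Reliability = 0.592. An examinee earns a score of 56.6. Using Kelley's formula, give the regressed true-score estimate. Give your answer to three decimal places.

65.127

T̂ = ρX + (1 − ρ)μ
  = 0.592 × 56.6 + 0.408 × 77.5
  = 33.5072 + 31.6200
  = 65.1272
  ≈ 65.127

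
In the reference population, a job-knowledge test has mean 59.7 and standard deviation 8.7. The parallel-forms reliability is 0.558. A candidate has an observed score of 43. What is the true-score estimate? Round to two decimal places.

50.38

Kelley's formula gives T̂ = 0.558·43 + 0.442·59.7 = 23.994 + 26.3874 = 50.381.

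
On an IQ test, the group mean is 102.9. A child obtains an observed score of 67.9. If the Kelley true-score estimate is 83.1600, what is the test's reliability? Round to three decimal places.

0.564

T̂ = ρX + (1 − ρ)μ  ⇒  T̂ − μ = ρ(X − μ)
ρ = (T̂ − μ)/(X − μ) = (83.1600 − 102.9) / (67.9 − 102.9) = -19.7400 / -35.0 = 0.56400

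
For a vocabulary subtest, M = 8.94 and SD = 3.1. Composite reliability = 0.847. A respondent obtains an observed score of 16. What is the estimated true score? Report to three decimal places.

T̂ = ρX + (1 − ρ)μ
  = 0.847 × 16 + 0.153 × 8.94
  = 13.552 + 1.36782
  = 14.9198
  ≈ 14.920

14.920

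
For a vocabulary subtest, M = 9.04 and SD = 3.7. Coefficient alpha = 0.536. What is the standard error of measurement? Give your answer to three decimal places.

2.520

SEM = SD · √(1 − ρ) = 3.7 × √0.464 = 3.7 × 0.6812 = 2.5203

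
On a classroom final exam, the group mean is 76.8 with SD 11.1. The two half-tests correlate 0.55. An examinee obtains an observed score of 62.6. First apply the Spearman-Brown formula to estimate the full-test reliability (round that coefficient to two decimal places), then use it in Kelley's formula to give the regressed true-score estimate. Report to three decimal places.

66.718

Spearman-Brown: ρ = 2r/(1 + r) = 2(0.55)/(1 + 0.55) = 1.100/1.55 = 0.7097 → 0.71
T̂ = 0.71(62.6) + 0.29(76.8) = 44.446 + 22.272 = 66.7180 → 66.718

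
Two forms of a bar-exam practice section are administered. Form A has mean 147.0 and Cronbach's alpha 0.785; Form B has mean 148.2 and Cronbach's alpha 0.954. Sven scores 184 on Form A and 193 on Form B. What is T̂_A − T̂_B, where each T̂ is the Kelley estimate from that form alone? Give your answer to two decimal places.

-14.89

T̂_A = 0.785(184) + 0.215(147.0) = 176.0450
T̂_B = 0.954(193) + 0.046(148.2) = 190.9392
T̂_A − T̂_B = -14.8942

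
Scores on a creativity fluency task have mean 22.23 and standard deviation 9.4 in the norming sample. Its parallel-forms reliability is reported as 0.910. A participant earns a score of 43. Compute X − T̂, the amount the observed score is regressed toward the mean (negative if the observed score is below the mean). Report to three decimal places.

1.869

T̂ = ρX + (1 − ρ)μ
  = 0.910 × 43 + 0.090 × 22.23
  = 39.130 + 2.00070
  = 41.13070
  ≈ 41.1307
X − T̂ = 43 − 41.1307 = 1.8693 → 1.869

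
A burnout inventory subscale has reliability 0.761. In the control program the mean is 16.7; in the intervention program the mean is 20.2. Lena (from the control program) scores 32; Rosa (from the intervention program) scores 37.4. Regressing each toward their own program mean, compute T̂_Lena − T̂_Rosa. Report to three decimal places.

T̂_Lena = 0.761(32) + 0.239(16.7) = 28.34330
T̂_Rosa = 0.761(37.4) + 0.239(20.2) = 33.28920
Difference = 28.34330 − 33.28920 = -4.94590

-4.946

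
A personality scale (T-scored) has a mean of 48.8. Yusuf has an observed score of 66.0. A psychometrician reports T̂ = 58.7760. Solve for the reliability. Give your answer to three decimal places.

0.580

T̂ = ρX + (1 − ρ)μ  ⇒  T̂ − μ = ρ(X − μ)
ρ = (T̂ − μ)/(X − μ) = (58.7760 − 48.8) / (66.0 − 48.8) = 9.9760 / 17.2 = 0.58000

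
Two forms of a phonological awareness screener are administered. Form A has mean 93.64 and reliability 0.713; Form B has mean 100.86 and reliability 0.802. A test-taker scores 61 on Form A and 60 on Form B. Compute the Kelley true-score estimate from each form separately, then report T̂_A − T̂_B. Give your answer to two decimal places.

2.28

T̂_A = 0.713(61) + 0.287(93.64) = 70.3677
T̂_B = 0.802(60) + 0.198(100.86) = 68.0903
T̂_A − T̂_B = 2.2774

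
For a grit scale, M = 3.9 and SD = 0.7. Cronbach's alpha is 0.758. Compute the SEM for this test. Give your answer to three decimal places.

0.344

SEM = SD · √(1 − ρ) = 0.7 × √0.242 = 0.7 × 0.4919 = 0.3444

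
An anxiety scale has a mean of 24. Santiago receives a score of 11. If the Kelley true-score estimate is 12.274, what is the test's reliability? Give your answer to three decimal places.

T̂ = ρX + (1 − ρ)μ  ⇒  T̂ − μ = ρ(X − μ)
ρ = (T̂ − μ)/(X − μ) = (12.274 − 24) / (11 − 24) = -11.726 / -13.0 = 0.90200

0.902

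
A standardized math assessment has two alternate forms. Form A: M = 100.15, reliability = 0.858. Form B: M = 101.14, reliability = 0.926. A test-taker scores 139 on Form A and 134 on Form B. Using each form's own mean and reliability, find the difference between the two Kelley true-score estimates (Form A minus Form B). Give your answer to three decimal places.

1.915

T̂_A = 0.858(139) + 0.142(100.15) = 133.48330
T̂_B = 0.926(134) + 0.074(101.14) = 131.56836
T̂_A − T̂_B = 1.91494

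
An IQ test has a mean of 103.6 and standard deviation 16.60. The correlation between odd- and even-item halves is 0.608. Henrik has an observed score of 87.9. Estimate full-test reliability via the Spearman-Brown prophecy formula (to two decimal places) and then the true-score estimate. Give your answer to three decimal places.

91.668

Spearman-Brown: ρ = 2r/(1 + r) = 2(0.608)/(1 + 0.608) = 1.2160/1.608 = 0.7562 → 0.76
Weight the observed score by reliability and the mean by (1 − reliability): T̂ = 0.76·87.9 + 0.24·103.6 = 66.804 + 24.864 = 91.6680.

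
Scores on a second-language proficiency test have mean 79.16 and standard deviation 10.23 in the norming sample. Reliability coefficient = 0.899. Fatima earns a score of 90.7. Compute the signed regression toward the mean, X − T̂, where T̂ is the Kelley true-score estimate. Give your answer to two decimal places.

T̂ = 0.899(90.7) + 0.101(79.16) = 81.5393 + 7.99516 = 89.5345 → 89.534
X − T̂ = 90.7 − 89.534 = 1.166 → 1.17

1.17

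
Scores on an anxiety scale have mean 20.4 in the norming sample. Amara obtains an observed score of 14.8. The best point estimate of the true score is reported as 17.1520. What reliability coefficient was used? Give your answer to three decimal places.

T̂ = ρX + (1 − ρ)μ  ⇒  T̂ − μ = ρ(X − μ)
ρ = (T̂ − μ)/(X − μ) = (17.1520 − 20.4) / (14.8 − 20.4) = -3.2480 / -5.6 = 0.58000

0.580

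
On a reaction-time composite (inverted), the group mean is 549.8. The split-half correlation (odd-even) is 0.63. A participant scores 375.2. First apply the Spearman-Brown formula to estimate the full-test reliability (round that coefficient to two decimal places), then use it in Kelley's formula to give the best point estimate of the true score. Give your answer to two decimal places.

415.36

Spearman-Brown: ρ = 2r/(1 + r) = 2(0.63)/(1 + 0.63) = 1.260/1.63 = 0.7730 → 0.77
T̂ = 0.77(375.2) + 0.23(549.8) = 288.904 + 126.454 = 415.358 → 415.36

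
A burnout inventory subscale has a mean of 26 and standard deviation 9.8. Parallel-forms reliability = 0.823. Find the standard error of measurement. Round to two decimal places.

4.12

SEM = SD · √(1 − ρ) = 9.8 × √0.177 = 9.8 × 0.4207 = 4.123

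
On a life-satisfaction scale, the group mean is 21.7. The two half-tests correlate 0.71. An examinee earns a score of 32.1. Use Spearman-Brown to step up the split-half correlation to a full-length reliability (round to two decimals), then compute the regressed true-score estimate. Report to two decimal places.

30.33

Spearman-Brown: ρ = 2r/(1 + r) = 2(0.71)/(1 + 0.71) = 1.420/1.71 = 0.8304 → 0.83
Weight the observed score by reliability and the mean by (1 − reliability): T̂ = 0.83·32.1 + 0.17·21.7 = 26.643 + 3.689 = 30.332.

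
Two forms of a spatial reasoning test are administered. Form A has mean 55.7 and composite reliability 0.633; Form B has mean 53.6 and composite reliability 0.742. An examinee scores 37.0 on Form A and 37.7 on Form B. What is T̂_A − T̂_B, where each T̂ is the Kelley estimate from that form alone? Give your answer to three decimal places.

2.061

T̂_A = 0.633(37.0) + 0.367(55.7) = 43.86290
T̂_B = 0.742(37.7) + 0.258(53.6) = 41.80220
T̂_A − T̂_B = 2.06070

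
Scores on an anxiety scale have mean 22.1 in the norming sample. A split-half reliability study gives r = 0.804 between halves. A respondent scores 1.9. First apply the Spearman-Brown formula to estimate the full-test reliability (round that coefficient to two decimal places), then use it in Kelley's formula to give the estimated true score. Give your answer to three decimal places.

4.122

Spearman-Brown: ρ = 2r/(1 + r) = 2(0.804)/(1 + 0.804) = 1.6080/1.804 = 0.8914 → 0.89
T̂ = 0.89(1.9) + 0.11(22.1) = 1.691 + 2.431 = 4.1220 → 4.122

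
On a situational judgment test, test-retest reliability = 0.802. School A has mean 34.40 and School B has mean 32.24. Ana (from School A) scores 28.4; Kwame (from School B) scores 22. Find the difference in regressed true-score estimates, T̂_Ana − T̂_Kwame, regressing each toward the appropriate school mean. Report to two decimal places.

5.56

T̂_Ana = 0.802(28.4) + 0.198(34.40) = 29.5880
T̂_Kwame = 0.802(22) + 0.198(32.24) = 24.0275
Difference = 29.5880 − 24.0275 = 5.5605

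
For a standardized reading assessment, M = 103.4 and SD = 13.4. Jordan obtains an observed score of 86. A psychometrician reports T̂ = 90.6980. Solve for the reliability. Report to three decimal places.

T̂ = ρX + (1 − ρ)μ  ⇒  T̂ − μ = ρ(X − μ)
ρ = (T̂ − μ)/(X − μ) = (90.6980 − 103.4) / (86 − 103.4) = -12.7020 / -17.4 = 0.73000

0.730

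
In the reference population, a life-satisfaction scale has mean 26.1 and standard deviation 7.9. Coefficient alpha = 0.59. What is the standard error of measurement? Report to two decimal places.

SEM = SD · √(1 − ρ) = 7.9 × √0.41 = 7.9 × 0.6403 = 5.058

5.06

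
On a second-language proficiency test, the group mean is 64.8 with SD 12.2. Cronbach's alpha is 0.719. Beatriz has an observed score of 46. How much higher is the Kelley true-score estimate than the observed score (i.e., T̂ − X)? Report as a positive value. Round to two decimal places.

5.28

Regress the observed score toward the mean by the unreliability: T̂ = 0.719·46 + 0.281·64.8 = 33.074 + 18.2088 = 51.2828.
T̂ − X = 51.283 − 46 = 5.283 → 5.28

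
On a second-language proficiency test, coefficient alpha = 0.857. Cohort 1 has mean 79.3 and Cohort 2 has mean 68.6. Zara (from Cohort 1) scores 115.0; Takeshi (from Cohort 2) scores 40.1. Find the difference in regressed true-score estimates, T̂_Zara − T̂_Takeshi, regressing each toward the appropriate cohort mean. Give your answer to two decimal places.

T̂_Zara = 0.857(115.0) + 0.143(79.3) = 109.8949
T̂_Takeshi = 0.857(40.1) + 0.143(68.6) = 44.1755
Difference = 109.8949 − 44.1755 = 65.7194

65.72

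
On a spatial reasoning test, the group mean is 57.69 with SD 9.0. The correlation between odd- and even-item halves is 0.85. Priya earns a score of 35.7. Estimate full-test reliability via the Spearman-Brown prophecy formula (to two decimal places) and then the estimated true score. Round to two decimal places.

Spearman-Brown: ρ = 2r/(1 + r) = 2(0.85)/(1 + 0.85) = 1.700/1.85 = 0.9189 → 0.92
T̂ = 0.92(35.7) + 0.08(57.69) = 32.844 + 4.6152 = 37.459 → 37.46

37.46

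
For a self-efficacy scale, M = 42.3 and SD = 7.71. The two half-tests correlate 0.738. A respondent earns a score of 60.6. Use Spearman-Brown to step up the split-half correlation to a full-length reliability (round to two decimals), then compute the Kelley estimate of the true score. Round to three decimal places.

Spearman-Brown: ρ = 2r/(1 + r) = 2(0.738)/(1 + 0.738) = 1.4760/1.738 = 0.8493 → 0.85
Weight the observed score by reliability and the mean by (1 − reliability): T̂ = 0.85·60.6 + 0.15·42.3 = 51.510 + 6.345 = 57.8550.

57.855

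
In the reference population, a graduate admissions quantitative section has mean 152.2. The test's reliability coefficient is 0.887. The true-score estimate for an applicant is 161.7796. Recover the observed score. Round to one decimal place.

163.0

T̂ = ρX + (1 − ρ)μ  ⇒  X = (T̂ − (1 − ρ)μ) / ρ
X = (161.7796 − 0.113 × 152.2) / 0.887 = (161.7796 − 17.1986) / 0.887 = 144.5810 / 0.887 = 163.000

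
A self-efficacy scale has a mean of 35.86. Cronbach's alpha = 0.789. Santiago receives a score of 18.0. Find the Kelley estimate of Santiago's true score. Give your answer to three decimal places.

21.768

T̂ = ρX + (1 − ρ)μ
  = 0.789 × 18.0 + 0.211 × 35.86
  = 14.2020 + 7.56646
  = 21.7685
  ≈ 21.768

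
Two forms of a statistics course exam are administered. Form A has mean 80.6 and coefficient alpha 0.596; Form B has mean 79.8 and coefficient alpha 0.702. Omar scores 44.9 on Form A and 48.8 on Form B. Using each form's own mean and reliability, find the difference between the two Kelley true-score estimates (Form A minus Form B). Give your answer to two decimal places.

T̂_A = 0.596(44.9) + 0.404(80.6) = 59.3228
T̂_B = 0.702(48.8) + 0.298(79.8) = 58.0380
T̂_A − T̂_B = 1.2848

1.28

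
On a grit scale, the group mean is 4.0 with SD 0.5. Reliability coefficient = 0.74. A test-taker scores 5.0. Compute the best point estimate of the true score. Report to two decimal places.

4.74

Kelley's formula gives T̂ = 0.74·5.0 + 0.26·4.0 = 3.700 + 1.040 = 4.740.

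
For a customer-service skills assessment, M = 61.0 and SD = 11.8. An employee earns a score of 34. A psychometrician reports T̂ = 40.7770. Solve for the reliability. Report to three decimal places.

T̂ = ρX + (1 − ρ)μ  ⇒  T̂ − μ = ρ(X − μ)
ρ = (T̂ − μ)/(X − μ) = (40.7770 − 61.0) / (34 − 61.0) = -20.2230 / -27.0 = 0.74900

0.749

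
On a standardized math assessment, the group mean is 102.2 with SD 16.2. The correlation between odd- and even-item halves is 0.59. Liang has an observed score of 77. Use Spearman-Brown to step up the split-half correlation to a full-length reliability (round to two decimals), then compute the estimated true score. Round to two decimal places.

83.55

Spearman-Brown: ρ = 2r/(1 + r) = 2(0.59)/(1 + 0.59) = 1.180/1.59 = 0.7421 → 0.74
T̂ = ρX + (1 − ρ)μ
  = 0.74 × 77 + 0.26 × 102.2
  = 56.98 + 26.572
  = 83.552
  ≈ 83.55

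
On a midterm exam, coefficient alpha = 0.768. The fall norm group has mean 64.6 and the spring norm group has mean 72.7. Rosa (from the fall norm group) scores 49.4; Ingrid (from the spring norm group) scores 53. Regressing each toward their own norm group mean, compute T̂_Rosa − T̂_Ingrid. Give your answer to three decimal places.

-4.644

T̂_Rosa = 0.768(49.4) + 0.232(64.6) = 52.92640
T̂_Ingrid = 0.768(53) + 0.232(72.7) = 57.57040
Difference = 52.92640 − 57.57040 = -4.64400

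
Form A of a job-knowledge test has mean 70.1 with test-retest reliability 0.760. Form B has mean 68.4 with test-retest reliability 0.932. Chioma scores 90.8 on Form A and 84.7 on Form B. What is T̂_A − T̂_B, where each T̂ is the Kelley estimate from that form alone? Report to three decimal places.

T̂_A = 0.760(90.8) + 0.240(70.1) = 85.83200
T̂_B = 0.932(84.7) + 0.068(68.4) = 83.59160
T̂_A − T̂_B = 2.24040

2.240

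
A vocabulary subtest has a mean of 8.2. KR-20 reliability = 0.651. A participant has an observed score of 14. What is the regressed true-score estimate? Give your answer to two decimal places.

T̂ = 0.651(14) + 0.349(8.2) = 9.114 + 2.8618 = 11.976 → 11.98

11.98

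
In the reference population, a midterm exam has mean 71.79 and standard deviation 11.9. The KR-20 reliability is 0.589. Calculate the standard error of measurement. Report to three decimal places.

SEM = SD · √(1 − ρ) = 11.9 × √0.411 = 11.9 × 0.6411 = 7.6290

7.629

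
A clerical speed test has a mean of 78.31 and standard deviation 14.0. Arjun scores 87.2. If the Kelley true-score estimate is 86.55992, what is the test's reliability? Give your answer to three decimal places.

T̂ = ρX + (1 − ρ)μ  ⇒  T̂ − μ = ρ(X − μ)
ρ = (T̂ − μ)/(X − μ) = (86.55992 − 78.31) / (87.2 − 78.31) = 8.24992 / 8.89 = 0.92800

0.928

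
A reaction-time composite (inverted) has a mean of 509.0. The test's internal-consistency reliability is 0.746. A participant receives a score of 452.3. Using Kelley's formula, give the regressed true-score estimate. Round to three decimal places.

T̂ = ρX + (1 − ρ)μ
  = 0.746 × 452.3 + 0.254 × 509.0
  = 337.4158 + 129.2860
  = 466.7018
  ≈ 466.702

466.702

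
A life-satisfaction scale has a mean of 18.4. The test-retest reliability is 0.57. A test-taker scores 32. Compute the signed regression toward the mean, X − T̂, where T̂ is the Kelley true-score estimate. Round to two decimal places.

T̂ = ρX + (1 − ρ)μ
  = 0.57 × 32 + 0.43 × 18.4
  = 18.24 + 7.912
  = 26.1520
  ≈ 26.152
X − T̂ = 32 − 26.152 = 5.848 → 5.85

5.85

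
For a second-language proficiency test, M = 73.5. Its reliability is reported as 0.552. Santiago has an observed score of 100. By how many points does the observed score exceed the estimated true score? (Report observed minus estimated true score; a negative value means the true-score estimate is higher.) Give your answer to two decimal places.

11.87

T̂ = 0.552(100) + 0.448(73.5) = 55.200 + 32.9280 = 88.1280 → 88.128
X − T̂ = 100 − 88.128 = 11.872 → 11.87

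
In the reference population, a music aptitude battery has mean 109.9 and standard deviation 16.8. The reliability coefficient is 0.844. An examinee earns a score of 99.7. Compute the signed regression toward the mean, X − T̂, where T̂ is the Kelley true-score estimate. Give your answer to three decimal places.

-1.591

T̂ = ρX + (1 − ρ)μ
  = 0.844 × 99.7 + 0.156 × 109.9
  = 84.1468 + 17.1444
  = 101.29120
  ≈ 101.2912
X − T̂ = 99.7 − 101.2912 = -1.5912 → -1.591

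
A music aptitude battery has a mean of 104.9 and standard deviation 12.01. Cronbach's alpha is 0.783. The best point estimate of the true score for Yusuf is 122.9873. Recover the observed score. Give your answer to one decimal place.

128.0

T̂ = ρX + (1 − ρ)μ  ⇒  X = (T̂ − (1 − ρ)μ) / ρ
X = (122.9873 − 0.217 × 104.9) / 0.783 = (122.9873 − 22.7633) / 0.783 = 100.2240 / 0.783 = 128.000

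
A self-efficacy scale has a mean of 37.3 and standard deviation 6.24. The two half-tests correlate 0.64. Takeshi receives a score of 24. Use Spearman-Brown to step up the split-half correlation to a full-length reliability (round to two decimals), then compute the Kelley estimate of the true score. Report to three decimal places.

Spearman-Brown: ρ = 2r/(1 + r) = 2(0.64)/(1 + 0.64) = 1.280/1.64 = 0.7805 → 0.78
T̂ = ρX + (1 − ρ)μ
  = 0.78 × 24 + 0.22 × 37.3
  = 18.72 + 8.206
  = 26.9260
  ≈ 26.926

26.926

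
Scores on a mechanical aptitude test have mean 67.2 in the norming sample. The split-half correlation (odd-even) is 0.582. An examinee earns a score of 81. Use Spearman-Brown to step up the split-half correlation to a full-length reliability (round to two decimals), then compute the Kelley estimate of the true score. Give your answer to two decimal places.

Spearman-Brown: ρ = 2r/(1 + r) = 2(0.582)/(1 + 0.582) = 1.1640/1.582 = 0.7358 → 0.74
T̂ = ρX + (1 − ρ)μ
  = 0.74 × 81 + 0.26 × 67.2
  = 59.94 + 17.472
  = 77.412
  ≈ 77.41

77.41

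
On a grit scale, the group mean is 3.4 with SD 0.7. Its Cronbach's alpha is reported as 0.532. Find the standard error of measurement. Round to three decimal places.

SEM = SD · √(1 − ρ) = 0.7 × √0.468 = 0.7 × 0.6841 = 0.4789

0.479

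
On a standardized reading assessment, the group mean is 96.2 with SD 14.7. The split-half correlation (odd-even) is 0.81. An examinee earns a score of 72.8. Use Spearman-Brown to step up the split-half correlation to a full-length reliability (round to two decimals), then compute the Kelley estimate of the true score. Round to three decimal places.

75.140

Spearman-Brown: ρ = 2r/(1 + r) = 2(0.81)/(1 + 0.81) = 1.620/1.81 = 0.8950 → 0.90
T̂ = ρX + (1 − ρ)μ
  = 0.90 × 72.8 + 0.10 × 96.2
  = 65.520 + 9.620
  = 75.1400
  ≈ 75.140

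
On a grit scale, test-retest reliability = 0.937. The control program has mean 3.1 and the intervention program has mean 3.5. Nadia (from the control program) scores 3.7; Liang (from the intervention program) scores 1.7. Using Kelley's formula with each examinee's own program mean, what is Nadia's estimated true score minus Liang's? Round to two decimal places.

1.85

T̂_Nadia = 0.937(3.7) + 0.063(3.1) = 3.6622
T̂_Liang = 0.937(1.7) + 0.063(3.5) = 1.8134
Difference = 3.6622 − 1.8134 = 1.8488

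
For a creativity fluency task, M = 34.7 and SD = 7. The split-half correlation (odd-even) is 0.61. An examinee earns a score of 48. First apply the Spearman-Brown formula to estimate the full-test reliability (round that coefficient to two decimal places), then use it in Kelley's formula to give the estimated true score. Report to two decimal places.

Spearman-Brown: ρ = 2r/(1 + r) = 2(0.61)/(1 + 0.61) = 1.220/1.61 = 0.7578 → 0.76
Weight the observed score by reliability and the mean by (1 − reliability): T̂ = 0.76·48 + 0.24·34.7 = 36.48 + 8.328 = 44.808.

44.81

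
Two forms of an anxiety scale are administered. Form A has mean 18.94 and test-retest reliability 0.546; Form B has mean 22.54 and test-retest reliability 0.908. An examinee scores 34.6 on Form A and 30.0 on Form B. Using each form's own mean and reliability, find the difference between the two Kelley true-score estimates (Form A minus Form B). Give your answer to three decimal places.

T̂_A = 0.546(34.6) + 0.454(18.94) = 27.49036
T̂_B = 0.908(30.0) + 0.092(22.54) = 29.31368
T̂_A − T̂_B = -1.82332

-1.823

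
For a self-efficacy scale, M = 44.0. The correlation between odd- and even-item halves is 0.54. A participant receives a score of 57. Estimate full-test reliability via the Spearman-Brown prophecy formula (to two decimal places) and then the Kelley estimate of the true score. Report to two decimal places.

Spearman-Brown: ρ = 2r/(1 + r) = 2(0.54)/(1 + 0.54) = 1.080/1.54 = 0.7013 → 0.70
Kelley's formula gives T̂ = 0.70·57 + 0.30·44.0 = 39.90 + 13.200 = 53.100.

53.10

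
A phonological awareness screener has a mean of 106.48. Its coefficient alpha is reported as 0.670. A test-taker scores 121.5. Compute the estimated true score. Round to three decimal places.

Regress the observed score toward the mean by the unreliability: T̂ = 0.670·121.5 + 0.330·106.48 = 81.4050 + 35.13840 = 116.5434.

116.543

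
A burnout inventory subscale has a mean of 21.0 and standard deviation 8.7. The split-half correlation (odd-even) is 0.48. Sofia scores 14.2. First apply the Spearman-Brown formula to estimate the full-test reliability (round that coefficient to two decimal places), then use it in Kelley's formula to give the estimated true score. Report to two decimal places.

Spearman-Brown: ρ = 2r/(1 + r) = 2(0.48)/(1 + 0.48) = 0.960/1.48 = 0.6486 → 0.65
T̂ = 0.65(14.2) + 0.35(21.0) = 9.230 + 7.350 = 16.580 → 16.58

16.58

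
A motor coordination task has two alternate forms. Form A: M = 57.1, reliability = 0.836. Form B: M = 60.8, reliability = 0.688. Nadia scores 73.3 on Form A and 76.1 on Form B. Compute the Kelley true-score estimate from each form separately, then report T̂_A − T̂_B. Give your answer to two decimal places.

-0.68

T̂_A = 0.836(73.3) + 0.164(57.1) = 70.6432
T̂_B = 0.688(76.1) + 0.312(60.8) = 71.3264
T̂_A − T̂_B = -0.6832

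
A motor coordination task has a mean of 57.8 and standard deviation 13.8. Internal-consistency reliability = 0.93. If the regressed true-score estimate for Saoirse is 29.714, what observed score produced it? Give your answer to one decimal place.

T̂ = ρX + (1 − ρ)μ  ⇒  X = (T̂ − (1 − ρ)μ) / ρ
X = (29.714 − 0.07 × 57.8) / 0.93 = (29.714 − 4.046) / 0.93 = 25.668 / 0.93 = 27.600

27.6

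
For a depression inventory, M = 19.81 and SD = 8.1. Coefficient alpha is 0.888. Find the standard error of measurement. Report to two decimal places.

2.71

SEM = SD · √(1 − ρ) = 8.1 × √0.112 = 8.1 × 0.3347 = 2.711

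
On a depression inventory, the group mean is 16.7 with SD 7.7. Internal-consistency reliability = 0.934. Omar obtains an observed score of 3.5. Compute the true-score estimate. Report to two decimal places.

Kelley's formula gives T̂ = 0.934·3.5 + 0.066·16.7 = 3.2690 + 1.1022 = 4.371.

4.37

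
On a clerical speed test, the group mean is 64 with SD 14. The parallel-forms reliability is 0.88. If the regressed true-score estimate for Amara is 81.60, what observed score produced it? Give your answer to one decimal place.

84.0

T̂ = ρX + (1 − ρ)μ  ⇒  X = (T̂ − (1 − ρ)μ) / ρ
X = (81.60 − 0.12 × 64) / 0.88 = (81.60 − 7.68) / 0.88 = 73.92 / 0.88 = 84.000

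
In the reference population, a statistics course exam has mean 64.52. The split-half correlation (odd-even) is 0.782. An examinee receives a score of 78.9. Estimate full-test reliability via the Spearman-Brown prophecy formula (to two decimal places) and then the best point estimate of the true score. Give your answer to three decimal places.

Spearman-Brown: ρ = 2r/(1 + r) = 2(0.782)/(1 + 0.782) = 1.5640/1.782 = 0.8777 → 0.88
T̂ = 0.88(78.9) + 0.12(64.52) = 69.432 + 7.7424 = 77.1744 → 77.174

77.174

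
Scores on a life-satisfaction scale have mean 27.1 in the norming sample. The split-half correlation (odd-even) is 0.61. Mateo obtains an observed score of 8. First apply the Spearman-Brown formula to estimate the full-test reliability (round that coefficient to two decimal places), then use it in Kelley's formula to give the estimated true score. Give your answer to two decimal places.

12.58

Spearman-Brown: ρ = 2r/(1 + r) = 2(0.61)/(1 + 0.61) = 1.220/1.61 = 0.7578 → 0.76
Regress the observed score toward the mean by the unreliability: T̂ = 0.76·8 + 0.24·27.1 = 6.08 + 6.504 = 12.584.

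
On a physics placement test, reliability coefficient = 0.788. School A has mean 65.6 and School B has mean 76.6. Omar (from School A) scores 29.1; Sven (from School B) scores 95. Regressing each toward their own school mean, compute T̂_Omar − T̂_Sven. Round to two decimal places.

-54.26

T̂_Omar = 0.788(29.1) + 0.212(65.6) = 36.8380
T̂_Sven = 0.788(95) + 0.212(76.6) = 91.0992
Difference = 36.8380 − 91.0992 = -54.2612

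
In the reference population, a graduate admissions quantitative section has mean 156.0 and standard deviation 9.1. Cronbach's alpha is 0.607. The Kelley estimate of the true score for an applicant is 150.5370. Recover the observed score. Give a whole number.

T̂ = ρX + (1 − ρ)μ  ⇒  X = (T̂ − (1 − ρ)μ) / ρ
X = (150.5370 − 0.393 × 156.0) / 0.607 = (150.5370 − 61.3080) / 0.607 = 89.2290 / 0.607 = 147.00

147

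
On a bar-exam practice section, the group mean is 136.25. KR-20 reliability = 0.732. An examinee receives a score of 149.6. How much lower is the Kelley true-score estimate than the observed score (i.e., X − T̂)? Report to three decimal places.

3.578

T̂ = ρX + (1 − ρ)μ
  = 0.732 × 149.6 + 0.268 × 136.25
  = 109.5072 + 36.51500
  = 146.02220
  ≈ 146.0222
X − T̂ = 149.6 − 146.0222 = 3.5778 → 3.578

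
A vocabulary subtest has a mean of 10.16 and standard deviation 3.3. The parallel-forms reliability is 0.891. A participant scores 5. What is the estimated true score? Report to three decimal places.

Weight the observed score by reliability and the mean by (1 − reliability): T̂ = 0.891·5 + 0.109·10.16 = 4.455 + 1.10744 = 5.5624.

5.562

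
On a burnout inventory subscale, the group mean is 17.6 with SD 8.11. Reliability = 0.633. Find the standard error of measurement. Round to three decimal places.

4.913

SEM = SD · √(1 − ρ) = 8.11 × √0.367 = 8.11 × 0.6058 = 4.9131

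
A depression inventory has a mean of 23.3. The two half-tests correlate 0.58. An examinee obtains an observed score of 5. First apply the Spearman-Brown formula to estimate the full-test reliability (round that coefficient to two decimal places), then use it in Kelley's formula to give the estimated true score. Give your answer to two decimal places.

9.94

Spearman-Brown: ρ = 2r/(1 + r) = 2(0.58)/(1 + 0.58) = 1.160/1.58 = 0.7342 → 0.73
T̂ = 0.73(5) + 0.27(23.3) = 3.65 + 6.291 = 9.941 → 9.94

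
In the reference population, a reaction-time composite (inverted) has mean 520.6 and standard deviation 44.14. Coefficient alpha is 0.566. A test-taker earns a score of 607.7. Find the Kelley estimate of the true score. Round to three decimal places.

569.899

Kelley's formula gives T̂ = 0.566·607.7 + 0.434·520.6 = 343.9582 + 225.9404 = 569.8986.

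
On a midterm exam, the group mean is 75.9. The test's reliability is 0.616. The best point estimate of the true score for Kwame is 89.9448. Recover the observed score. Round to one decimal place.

T̂ = ρX + (1 − ρ)μ  ⇒  X = (T̂ − (1 − ρ)μ) / ρ
X = (89.9448 − 0.384 × 75.9) / 0.616 = (89.9448 − 29.1456) / 0.616 = 60.7992 / 0.616 = 98.700

98.7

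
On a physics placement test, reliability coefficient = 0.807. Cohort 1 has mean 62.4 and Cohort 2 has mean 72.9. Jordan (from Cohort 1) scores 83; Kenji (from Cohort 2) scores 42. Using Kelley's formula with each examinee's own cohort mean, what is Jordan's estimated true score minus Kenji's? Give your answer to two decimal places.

31.06

T̂_Jordan = 0.807(83) + 0.193(62.4) = 79.0242
T̂_Kenji = 0.807(42) + 0.193(72.9) = 47.9637
Difference = 79.0242 − 47.9637 = 31.0605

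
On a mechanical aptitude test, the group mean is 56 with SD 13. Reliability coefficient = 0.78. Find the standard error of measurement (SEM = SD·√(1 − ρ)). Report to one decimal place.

6.1

SEM = SD · √(1 − ρ) = 13 × √0.22 = 13 × 0.4690 = 6.098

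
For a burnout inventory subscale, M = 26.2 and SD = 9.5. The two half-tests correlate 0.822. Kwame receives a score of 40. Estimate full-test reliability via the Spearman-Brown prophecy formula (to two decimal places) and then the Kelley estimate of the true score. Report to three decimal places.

38.620

Spearman-Brown: ρ = 2r/(1 + r) = 2(0.822)/(1 + 0.822) = 1.6440/1.822 = 0.9023 → 0.90
T̂ = 0.90(40) + 0.10(26.2) = 36.00 + 2.620 = 38.6200 → 38.620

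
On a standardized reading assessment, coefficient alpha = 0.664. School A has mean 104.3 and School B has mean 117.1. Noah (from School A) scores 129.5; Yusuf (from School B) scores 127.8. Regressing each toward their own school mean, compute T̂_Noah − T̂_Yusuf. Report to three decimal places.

T̂_Noah = 0.664(129.5) + 0.336(104.3) = 121.03280
T̂_Yusuf = 0.664(127.8) + 0.336(117.1) = 124.20480
Difference = 121.03280 − 124.20480 = -3.17200

-3.172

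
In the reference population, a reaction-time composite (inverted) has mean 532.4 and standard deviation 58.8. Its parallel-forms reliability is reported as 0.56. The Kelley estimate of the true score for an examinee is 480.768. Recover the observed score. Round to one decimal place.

440.2

T̂ = ρX + (1 − ρ)μ  ⇒  X = (T̂ − (1 − ρ)μ) / ρ
X = (480.768 − 0.44 × 532.4) / 0.56 = (480.768 − 234.256) / 0.56 = 246.512 / 0.56 = 440.200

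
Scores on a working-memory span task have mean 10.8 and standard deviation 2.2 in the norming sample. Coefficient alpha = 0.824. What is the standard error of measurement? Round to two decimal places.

0.92

SEM = SD · √(1 − ρ) = 2.2 × √0.176 = 2.2 × 0.4195 = 0.923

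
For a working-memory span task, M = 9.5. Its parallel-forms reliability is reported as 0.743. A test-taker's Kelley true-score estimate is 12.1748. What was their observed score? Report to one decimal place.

T̂ = ρX + (1 − ρ)μ  ⇒  X = (T̂ − (1 − ρ)μ) / ρ
X = (12.1748 − 0.257 × 9.5) / 0.743 = (12.1748 − 2.4415) / 0.743 = 9.7333 / 0.743 = 13.100

13.1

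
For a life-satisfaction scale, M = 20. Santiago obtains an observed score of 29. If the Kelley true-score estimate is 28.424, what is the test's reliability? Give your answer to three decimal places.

T̂ = ρX + (1 − ρ)μ  ⇒  T̂ − μ = ρ(X − μ)
ρ = (T̂ − μ)/(X − μ) = (28.424 − 20) / (29 − 20) = 8.424 / 9.0 = 0.93600

0.936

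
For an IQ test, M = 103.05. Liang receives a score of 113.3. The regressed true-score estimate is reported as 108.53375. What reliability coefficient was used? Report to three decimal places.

0.535

T̂ = ρX + (1 − ρ)μ  ⇒  T̂ − μ = ρ(X − μ)
ρ = (T̂ − μ)/(X − μ) = (108.53375 − 103.05) / (113.3 − 103.05) = 5.48375 / 10.25 = 0.53500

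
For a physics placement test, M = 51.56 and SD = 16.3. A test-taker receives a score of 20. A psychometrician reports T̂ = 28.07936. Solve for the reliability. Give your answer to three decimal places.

0.744

T̂ = ρX + (1 − ρ)μ  ⇒  T̂ − μ = ρ(X − μ)
ρ = (T̂ − μ)/(X − μ) = (28.07936 − 51.56) / (20 − 51.56) = -23.48064 / -31.56 = 0.74400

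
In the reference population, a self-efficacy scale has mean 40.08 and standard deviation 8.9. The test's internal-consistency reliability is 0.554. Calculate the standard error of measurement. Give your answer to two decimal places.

5.94

SEM = SD · √(1 − ρ) = 8.9 × √0.446 = 8.9 × 0.6678 = 5.944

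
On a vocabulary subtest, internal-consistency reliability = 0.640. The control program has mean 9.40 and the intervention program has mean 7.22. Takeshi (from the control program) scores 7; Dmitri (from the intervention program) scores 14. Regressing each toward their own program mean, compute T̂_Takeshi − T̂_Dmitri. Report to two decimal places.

T̂_Takeshi = 0.640(7) + 0.360(9.40) = 7.8640
T̂_Dmitri = 0.640(14) + 0.360(7.22) = 11.5592
Difference = 7.8640 − 11.5592 = -3.6952

-3.70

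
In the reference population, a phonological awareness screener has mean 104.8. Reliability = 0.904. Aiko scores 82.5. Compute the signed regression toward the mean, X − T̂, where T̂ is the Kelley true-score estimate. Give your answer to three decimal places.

-2.141

T̂ = ρX + (1 − ρ)μ
  = 0.904 × 82.5 + 0.096 × 104.8
  = 74.5800 + 10.0608
  = 84.64080
  ≈ 84.6408
X − T̂ = 82.5 − 84.6408 = -2.1408 → -2.141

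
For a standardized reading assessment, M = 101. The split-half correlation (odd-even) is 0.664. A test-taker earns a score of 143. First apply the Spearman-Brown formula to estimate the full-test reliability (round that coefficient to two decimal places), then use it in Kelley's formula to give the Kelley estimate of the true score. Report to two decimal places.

134.60

Spearman-Brown: ρ = 2r/(1 + r) = 2(0.664)/(1 + 0.664) = 1.3280/1.664 = 0.7981 → 0.80
T̂ = 0.80(143) + 0.20(101) = 114.40 + 20.20 = 134.600 → 134.60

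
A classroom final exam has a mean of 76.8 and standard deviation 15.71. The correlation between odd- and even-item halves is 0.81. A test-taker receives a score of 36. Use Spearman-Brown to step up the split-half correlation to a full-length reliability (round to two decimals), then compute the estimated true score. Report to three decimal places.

40.080

Spearman-Brown: ρ = 2r/(1 + r) = 2(0.81)/(1 + 0.81) = 1.620/1.81 = 0.8950 → 0.90
T̂ = ρX + (1 − ρ)μ
  = 0.90 × 36 + 0.10 × 76.8
  = 32.40 + 7.680
  = 40.0800
  ≈ 40.080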